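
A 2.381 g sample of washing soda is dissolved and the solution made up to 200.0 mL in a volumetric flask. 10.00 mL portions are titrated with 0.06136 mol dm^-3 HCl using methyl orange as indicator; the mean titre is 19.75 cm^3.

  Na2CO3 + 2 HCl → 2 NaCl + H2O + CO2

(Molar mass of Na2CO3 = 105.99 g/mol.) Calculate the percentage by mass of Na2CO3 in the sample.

n(HCl) per titration = 0.01975 × 0.06136 = 1.212 × 10^-3 mol
From the 1:2 ratio, n(Na2CO3) in each aliquot = 1/2 × 1.212 × 10^-3 = 6.059 × 10^-4 mol
n(Na2CO3) in the whole flask = 6.059 × 10^-4 × 200.0/10.00 = 0.01212 mol
mass of Na2CO3 = 0.01212 × 105.99 = 1.284 g
% Na2CO3 = 1.284 / 2.381 × 100 = 53.95 %

53.95 %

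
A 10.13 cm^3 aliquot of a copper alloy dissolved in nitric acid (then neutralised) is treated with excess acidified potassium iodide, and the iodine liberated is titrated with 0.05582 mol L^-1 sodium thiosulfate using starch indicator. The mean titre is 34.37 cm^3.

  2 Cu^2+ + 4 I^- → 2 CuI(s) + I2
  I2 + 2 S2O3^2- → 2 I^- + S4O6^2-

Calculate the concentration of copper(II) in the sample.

0.1894 mol/L

n(S2O3^2-) = 0.03437 × 0.05582 = 1.919 × 10^-3 mol
n(I2) = n(S2O3^2-)/2 = 9.593 × 10^-4 mol
From the 2:1 ratio, n(Cu2+) in the aliquot = 2/1 × 9.593 × 10^-4 = 1.919 × 10^-3 mol
[Cu2+] = 1.919 × 10^-3 / 0.01013 = 0.1894 mol/L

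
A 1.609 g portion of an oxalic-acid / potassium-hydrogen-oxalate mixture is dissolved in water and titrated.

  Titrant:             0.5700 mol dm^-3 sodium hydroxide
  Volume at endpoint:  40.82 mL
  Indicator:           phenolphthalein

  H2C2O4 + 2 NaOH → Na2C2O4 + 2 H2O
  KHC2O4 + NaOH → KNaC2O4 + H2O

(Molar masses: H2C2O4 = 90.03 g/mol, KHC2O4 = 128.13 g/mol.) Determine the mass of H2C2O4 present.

n(NaOH) = 0.04082 × 0.5700 = 0.02327 mol
Let x = n(H2C2O4), y = n(KHC2O4).
Titrant: 2x + 1y = 0.02327;  mass: 90.03x + 128.13y = 1.609
Solving, x = 8.255 × 10^-3 mol, y = 6.757 × 10^-3 mol
mass of H2C2O4 = 8.255 × 10^-3 × 90.03 = 0.7432 g

0.7432 g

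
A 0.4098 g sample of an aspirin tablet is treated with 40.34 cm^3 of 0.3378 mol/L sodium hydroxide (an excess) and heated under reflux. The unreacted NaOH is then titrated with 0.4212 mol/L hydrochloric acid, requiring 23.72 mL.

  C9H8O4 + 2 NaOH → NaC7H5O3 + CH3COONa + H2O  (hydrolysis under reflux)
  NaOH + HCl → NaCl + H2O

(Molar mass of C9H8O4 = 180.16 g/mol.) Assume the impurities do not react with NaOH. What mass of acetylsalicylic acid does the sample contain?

0.3275 g

n(NaOH) added = 0.04034 × 0.3378 = 0.01363 mol
n(HCl) used in back-titration = 0.02372 × 0.4212 = 9.991 × 10^-3 mol
n(NaOH) left over = 9.991 × 10^-3 mol (1:1 ratio)
n(NaOH) consumed by analyte = 0.01363 − 9.991 × 10^-3 = 3.636 × 10^-3 mol
From the 1:2 ratio, n(C9H8O4) = 1/2 × 3.636 × 10^-3 = 1.818 × 10^-3 mol
mass of C9H8O4 = 1.818 × 10^-3 × 180.16 = 0.3275 g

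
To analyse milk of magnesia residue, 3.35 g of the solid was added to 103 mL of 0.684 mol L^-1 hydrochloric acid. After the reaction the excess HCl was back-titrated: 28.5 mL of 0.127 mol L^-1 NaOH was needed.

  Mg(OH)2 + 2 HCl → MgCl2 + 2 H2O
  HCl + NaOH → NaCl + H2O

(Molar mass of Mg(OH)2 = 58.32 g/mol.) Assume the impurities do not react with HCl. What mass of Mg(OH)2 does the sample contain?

n(HCl) added = 0.103 × 0.684 = 0.0705 mol
n(NaOH) used in back-titration = 0.0285 × 0.127 = 3.62 × 10^-3 mol
n(HCl) left over = 3.62 × 10^-3 mol (1:1 ratio)
n(HCl) consumed by analyte = 0.0705 − 3.62 × 10^-3 = 0.0668 mol
From the 1:2 ratio, n(Mg(OH)2) = 1/2 × 0.0668 = 0.0334 mol
mass of Mg(OH)2 = 0.0334 × 58.32 = 1.95 g

1.95 g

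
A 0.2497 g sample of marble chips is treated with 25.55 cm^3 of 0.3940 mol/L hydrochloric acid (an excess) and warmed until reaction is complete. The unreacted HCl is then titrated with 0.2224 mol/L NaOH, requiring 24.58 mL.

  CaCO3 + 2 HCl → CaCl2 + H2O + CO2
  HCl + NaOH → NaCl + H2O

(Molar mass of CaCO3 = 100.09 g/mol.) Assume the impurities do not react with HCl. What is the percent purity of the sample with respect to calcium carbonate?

n(HCl) added = 0.02555 × 0.3940 = 0.01007 mol
n(NaOH) used in back-titration = 0.02458 × 0.2224 = 5.467 × 10^-3 mol
n(HCl) left over = 5.467 × 10^-3 mol (1:1 ratio)
n(HCl) consumed by analyte = 0.01007 − 5.467 × 10^-3 = 4.600 × 10^-3 mol
From the 1:2 ratio, n(CaCO3) = 1/2 × 4.600 × 10^-3 = 2.300 × 10^-3 mol
mass of CaCO3 = 2.300 × 10^-3 × 100.09 = 0.2302 g
% CaCO3 = 0.2302 / 0.2497 × 100 = 92.20 %

92.20 %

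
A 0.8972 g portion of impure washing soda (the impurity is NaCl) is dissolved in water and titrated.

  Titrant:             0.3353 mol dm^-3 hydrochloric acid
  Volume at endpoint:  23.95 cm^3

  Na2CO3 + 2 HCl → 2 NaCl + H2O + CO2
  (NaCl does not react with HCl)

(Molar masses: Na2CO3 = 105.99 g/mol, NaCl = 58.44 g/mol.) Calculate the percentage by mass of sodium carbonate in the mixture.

47.43 %

n(HCl) = 0.02395 × 0.3353 = 8.030 × 10^-3 mol
Let x = n(Na2CO3), y = n(NaCl).
Titrant: 2x = 8.030 × 10^-3;  mass: 105.99x + 58.44y = 0.8972
Solving, x = 4.015 × 10^-3 mol, y = 8.070 × 10^-3 mol
mass of Na2CO3 = 4.015 × 10^-3 × 105.99 = 0.4256 g
% Na2CO3 = 0.4256 / 0.8972 × 100 = 47.43 %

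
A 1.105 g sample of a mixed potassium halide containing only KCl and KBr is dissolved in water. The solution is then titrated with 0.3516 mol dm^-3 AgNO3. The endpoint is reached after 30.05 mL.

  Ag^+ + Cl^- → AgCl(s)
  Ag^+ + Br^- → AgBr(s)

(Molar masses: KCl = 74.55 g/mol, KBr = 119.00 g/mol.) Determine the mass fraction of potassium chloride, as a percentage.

n(AgNO3) = 0.03005 × 0.3516 = 0.01057 mol
Let x = n(KCl), y = n(KBr).
Titrant: 1x + 1y = 0.01057;  mass: 74.55x + 119.00y = 1.105
Solving, x = 3.426 × 10^-3 mol, y = 7.139 × 10^-3 mol
mass of KCl = 3.426 × 10^-3 × 74.55 = 0.2554 g
% KCl = 0.2554 / 1.105 × 100 = 23.12 %

23.12 %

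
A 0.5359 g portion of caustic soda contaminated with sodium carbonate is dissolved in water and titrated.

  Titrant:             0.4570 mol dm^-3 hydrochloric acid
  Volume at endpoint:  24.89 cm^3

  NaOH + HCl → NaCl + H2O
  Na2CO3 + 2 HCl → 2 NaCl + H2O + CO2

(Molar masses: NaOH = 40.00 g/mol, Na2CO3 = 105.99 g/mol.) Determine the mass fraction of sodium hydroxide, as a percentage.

n(HCl) = 0.02489 × 0.4570 = 0.01137 mol
Let x = n(NaOH), y = n(Na2CO3).
Titrant: 1x + 2y = 0.01137;  mass: 40.00x + 105.99y = 0.5359
Solving, x = 5.148 × 10^-3 mol, y = 3.113 × 10^-3 mol
mass of NaOH = 5.148 × 10^-3 × 40.00 = 0.2059 g
% NaOH = 0.2059 / 0.5359 × 100 = 38.43 %

38.43 %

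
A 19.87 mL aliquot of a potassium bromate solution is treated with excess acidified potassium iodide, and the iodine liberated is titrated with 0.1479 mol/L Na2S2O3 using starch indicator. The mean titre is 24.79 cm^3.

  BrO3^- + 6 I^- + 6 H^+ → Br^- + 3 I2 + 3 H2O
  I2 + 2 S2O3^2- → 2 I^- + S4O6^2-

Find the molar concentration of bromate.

0.03075 mol/L

n(S2O3^2-) = 0.02479 × 0.1479 = 3.666 × 10^-3 mol
n(I2) = n(S2O3^2-)/2 = 1.833 × 10^-3 mol
From the 1:3 ratio, n(BrO3^-) in the aliquot = 1/3 × 1.833 × 10^-3 = 6.111 × 10^-4 mol
[BrO3^-] = 6.111 × 10^-4 / 0.01987 = 0.03075 mol/L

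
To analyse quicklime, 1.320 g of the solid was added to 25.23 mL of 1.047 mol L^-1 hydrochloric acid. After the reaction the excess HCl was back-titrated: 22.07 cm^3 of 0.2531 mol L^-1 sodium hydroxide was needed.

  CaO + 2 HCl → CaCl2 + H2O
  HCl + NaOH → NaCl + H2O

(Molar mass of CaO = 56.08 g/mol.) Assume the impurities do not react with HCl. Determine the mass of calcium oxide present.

0.5841 g

n(HCl) added = 0.02523 × 1.047 = 0.02642 mol
n(NaOH) used in back-titration = 0.02207 × 0.2531 = 5.586 × 10^-3 mol
n(HCl) left over = 5.586 × 10^-3 mol (1:1 ratio)
n(HCl) consumed by analyte = 0.02642 − 5.586 × 10^-3 = 0.02083 mol
From the 1:2 ratio, n(CaO) = 1/2 × 0.02083 = 0.01041 mol
mass of CaO = 0.01041 × 56.08 = 0.5841 g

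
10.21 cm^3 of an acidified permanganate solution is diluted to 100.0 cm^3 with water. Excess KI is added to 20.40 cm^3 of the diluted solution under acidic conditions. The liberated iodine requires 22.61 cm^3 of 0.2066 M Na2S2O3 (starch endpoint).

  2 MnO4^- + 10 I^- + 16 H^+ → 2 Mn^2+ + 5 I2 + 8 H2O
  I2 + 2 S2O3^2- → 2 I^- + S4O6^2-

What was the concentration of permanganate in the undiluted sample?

n(S2O3^2-) = 0.02261 × 0.2066 = 4.671 × 10^-3 mol
n(I2) = n(S2O3^2-)/2 = 2.336 × 10^-3 mol
From the 2:5 ratio, n(MnO4^-) in the aliquot = 2/5 × 2.336 × 10^-3 = 9.342 × 10^-4 mol
[MnO4^-]_dilute = 9.342 × 10^-4 / 0.02040 = 0.04580 mol/L
[MnO4^-]_original = 0.04580 × 100.0/10.21 = 0.4485 mol/L

0.4485 M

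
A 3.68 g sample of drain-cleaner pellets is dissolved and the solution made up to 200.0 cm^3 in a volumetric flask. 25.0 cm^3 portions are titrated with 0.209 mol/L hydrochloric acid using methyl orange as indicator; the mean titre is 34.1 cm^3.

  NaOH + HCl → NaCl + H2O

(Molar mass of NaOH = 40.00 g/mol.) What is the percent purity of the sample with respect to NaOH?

n(HCl) per titration = 0.0341 × 0.209 = 7.13 × 10^-3 mol
n(NaOH) in each aliquot = 7.13 × 10^-3 mol (1:1 ratio)
n(NaOH) in the whole flask = 7.13 × 10^-3 × 200.0/25.0 = 0.0570 mol
mass of NaOH = 0.0570 × 40.00 = 2.28 g
% NaOH = 2.28 / 3.68 × 100 = 62.0 %

62.0 %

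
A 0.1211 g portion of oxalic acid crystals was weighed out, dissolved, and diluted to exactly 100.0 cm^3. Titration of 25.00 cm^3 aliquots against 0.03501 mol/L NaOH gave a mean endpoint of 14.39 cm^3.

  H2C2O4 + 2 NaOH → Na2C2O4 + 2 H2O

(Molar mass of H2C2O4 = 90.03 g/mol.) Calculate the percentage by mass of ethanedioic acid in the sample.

n(NaOH) per titration = 0.01439 × 0.03501 = 5.038 × 10^-4 mol
From the 1:2 ratio, n(H2C2O4) in each aliquot = 1/2 × 5.038 × 10^-4 = 2.519 × 10^-4 mol
n(H2C2O4) in the whole flask = 2.519 × 10^-4 × 100.0/25.00 = 1.008 × 10^-3 mol
mass of H2C2O4 = 1.008 × 10^-3 × 90.03 = 0.09071 g
% H2C2O4 = 0.09071 / 0.1211 × 100 = 74.91 %

74.91 %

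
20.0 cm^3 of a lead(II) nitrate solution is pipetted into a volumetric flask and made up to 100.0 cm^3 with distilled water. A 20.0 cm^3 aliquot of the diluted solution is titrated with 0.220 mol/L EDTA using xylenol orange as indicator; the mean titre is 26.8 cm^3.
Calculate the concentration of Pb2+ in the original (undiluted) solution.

Pb^2+ + EDTA^4- → [Pb(EDTA)]^2-
n(EDTA) = 0.0268 × 0.220 = 5.90 × 10^-3 mol
n(Pb2+) in the aliquot = 5.90 × 10^-3 mol (1:1 ratio)
[Pb2+]_dilute = 5.90 × 10^-3 / 0.0200 = 0.295 mol/L
Dilution factor = 100.0 / 20.0 = 5.000
[Pb2+]_stock = 0.295 × 5.000 = 1.47 mol/L

1.47 mol/L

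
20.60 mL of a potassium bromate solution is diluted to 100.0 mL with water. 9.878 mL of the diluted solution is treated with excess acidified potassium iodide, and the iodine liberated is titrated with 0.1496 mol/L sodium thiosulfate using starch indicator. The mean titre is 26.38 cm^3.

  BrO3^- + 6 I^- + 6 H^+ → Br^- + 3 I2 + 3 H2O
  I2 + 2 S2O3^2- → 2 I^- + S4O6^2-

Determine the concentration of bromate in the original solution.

0.3232 mol/L

n(S2O3^2-) = 0.02638 × 0.1496 = 3.946 × 10^-3 mol
n(I2) = n(S2O3^2-)/2 = 1.973 × 10^-3 mol
From the 1:3 ratio, n(BrO3^-) in the aliquot = 1/3 × 1.973 × 10^-3 = 6.577 × 10^-4 mol
[BrO3^-]_dilute = 6.577 × 10^-4 / 0.009878 = 0.06659 mol/L
[BrO3^-]_original = 0.06659 × 100.0/20.60 = 0.3232 mol/L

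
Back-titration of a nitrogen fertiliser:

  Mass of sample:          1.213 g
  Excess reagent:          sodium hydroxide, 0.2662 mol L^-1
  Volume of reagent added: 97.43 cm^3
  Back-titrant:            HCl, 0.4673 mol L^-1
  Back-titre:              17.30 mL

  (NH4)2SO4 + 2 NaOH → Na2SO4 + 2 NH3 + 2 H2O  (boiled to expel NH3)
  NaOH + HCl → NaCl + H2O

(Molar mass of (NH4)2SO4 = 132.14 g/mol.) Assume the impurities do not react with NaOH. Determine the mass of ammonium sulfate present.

1.179 g

n(NaOH) added = 0.09743 × 0.2662 = 0.02594 mol
n(HCl) used in back-titration = 0.01730 × 0.4673 = 8.084 × 10^-3 mol
n(NaOH) left over = 8.084 × 10^-3 mol (1:1 ratio)
n(NaOH) consumed by analyte = 0.02594 − 8.084 × 10^-3 = 0.01785 mol
From the 1:2 ratio, n((NH4)2SO4) = 1/2 × 0.01785 = 8.926 × 10^-3 mol
mass of (NH4)2SO4 = 8.926 × 10^-3 × 132.14 = 1.179 g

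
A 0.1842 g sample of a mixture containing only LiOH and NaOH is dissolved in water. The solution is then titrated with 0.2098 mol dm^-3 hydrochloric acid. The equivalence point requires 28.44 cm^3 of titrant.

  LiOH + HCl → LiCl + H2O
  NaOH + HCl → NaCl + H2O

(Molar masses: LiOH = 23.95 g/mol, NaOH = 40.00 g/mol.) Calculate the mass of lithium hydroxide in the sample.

n(HCl) = 0.02844 × 0.2098 = 5.967 × 10^-3 mol
Let x = n(LiOH), y = n(NaOH).
Titrant: 1x + 1y = 5.967 × 10^-3;  mass: 23.95x + 40.00y = 0.1842
Solving, x = 3.394 × 10^-3 mol, y = 2.573 × 10^-3 mol
mass of LiOH = 3.394 × 10^-3 × 23.95 = 0.08128 g

0.08128 g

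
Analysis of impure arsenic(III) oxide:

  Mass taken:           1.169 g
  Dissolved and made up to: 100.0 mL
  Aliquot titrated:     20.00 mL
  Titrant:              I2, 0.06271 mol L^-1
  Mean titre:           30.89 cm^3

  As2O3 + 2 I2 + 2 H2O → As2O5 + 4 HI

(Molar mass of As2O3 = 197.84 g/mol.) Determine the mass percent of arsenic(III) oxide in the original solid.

n(I2) per titration = 0.03089 × 0.06271 = 1.937 × 10^-3 mol
From the 1:2 ratio, n(As2O3) in each aliquot = 1/2 × 1.937 × 10^-3 = 9.686 × 10^-4 mol
n(As2O3) in the whole flask = 9.686 × 10^-4 × 100.0/20.00 = 4.843 × 10^-3 mol
mass of As2O3 = 4.843 × 10^-3 × 197.84 = 0.9581 g
% As2O3 = 0.9581 / 1.169 × 100 = 81.96 %

81.96 %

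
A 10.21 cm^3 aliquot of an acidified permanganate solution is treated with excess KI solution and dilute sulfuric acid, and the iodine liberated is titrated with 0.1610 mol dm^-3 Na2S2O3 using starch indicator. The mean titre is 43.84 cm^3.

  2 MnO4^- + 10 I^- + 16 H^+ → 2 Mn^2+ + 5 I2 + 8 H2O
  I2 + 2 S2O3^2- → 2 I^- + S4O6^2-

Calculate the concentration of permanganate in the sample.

n(S2O3^2-) = 0.04384 × 0.1610 = 7.058 × 10^-3 mol
n(I2) = n(S2O3^2-)/2 = 3.529 × 10^-3 mol
From the 2:5 ratio, n(MnO4^-) in the aliquot = 2/5 × 3.529 × 10^-3 = 1.412 × 10^-3 mol
[MnO4^-] = 1.412 × 10^-3 / 0.01021 = 0.1383 mol/L

0.1383 mol/L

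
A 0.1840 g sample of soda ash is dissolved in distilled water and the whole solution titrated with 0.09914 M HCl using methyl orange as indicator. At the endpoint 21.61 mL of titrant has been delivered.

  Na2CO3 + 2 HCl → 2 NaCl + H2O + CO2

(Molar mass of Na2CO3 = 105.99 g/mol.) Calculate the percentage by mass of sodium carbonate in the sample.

n(HCl) = 0.02161 L × 0.09914 mol/L = 2.142 × 10^-3 mol
From the 1:2 ratio, n(Na2CO3) = 1/2 × 2.142 × 10^-3 = 1.071 × 10^-3 mol
mass of Na2CO3 = 1.071 × 10^-3 × 105.99 g/mol = 0.1135 g
% Na2CO3 = 0.1135 / 0.1840 × 100 = 61.71 %

61.71 %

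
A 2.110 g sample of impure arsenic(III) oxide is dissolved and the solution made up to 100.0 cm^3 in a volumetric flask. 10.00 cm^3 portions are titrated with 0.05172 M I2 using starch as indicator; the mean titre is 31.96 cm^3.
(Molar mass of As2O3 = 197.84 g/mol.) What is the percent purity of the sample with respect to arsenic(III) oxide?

77.49 %

As2O3 + 2 I2 + 2 H2O → As2O5 + 4 HI
n(I2) per titration = 0.03196 × 0.05172 = 1.653 × 10^-3 mol
From the 1:2 ratio, n(As2O3) in each aliquot = 1/2 × 1.653 × 10^-3 = 8.265 × 10^-4 mol
n(As2O3) in the whole flask = 8.265 × 10^-4 × 100.0/10.00 = 8.265 × 10^-3 mol
mass of As2O3 = 8.265 × 10^-3 × 197.84 = 1.635 g
% As2O3 = 1.635 / 2.110 × 100 = 77.49 %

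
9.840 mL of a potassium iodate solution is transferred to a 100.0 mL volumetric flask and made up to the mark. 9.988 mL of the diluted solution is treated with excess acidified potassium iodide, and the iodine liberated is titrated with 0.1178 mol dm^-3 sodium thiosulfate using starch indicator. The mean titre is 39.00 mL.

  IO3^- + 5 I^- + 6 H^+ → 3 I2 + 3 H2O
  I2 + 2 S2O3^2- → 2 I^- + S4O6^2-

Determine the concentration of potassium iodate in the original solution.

0.7791 mol/L

n(S2O3^2-) = 0.03900 × 0.1178 = 4.594 × 10^-3 mol
n(I2) = n(S2O3^2-)/2 = 2.297 × 10^-3 mol
From the 1:3 ratio, n(IO3^-) in the aliquot = 1/3 × 2.297 × 10^-3 = 7.657 × 10^-4 mol
[IO3^-]_dilute = 7.657 × 10^-4 / 0.009988 = 0.07666 mol/L
[IO3^-]_original = 0.07666 × 100.0/9.840 = 0.7791 mol/L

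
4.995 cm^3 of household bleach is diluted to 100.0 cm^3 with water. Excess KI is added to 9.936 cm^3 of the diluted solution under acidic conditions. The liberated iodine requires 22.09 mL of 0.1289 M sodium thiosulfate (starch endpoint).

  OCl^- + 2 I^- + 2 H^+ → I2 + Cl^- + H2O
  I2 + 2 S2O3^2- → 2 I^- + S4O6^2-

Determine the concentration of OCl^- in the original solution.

2.869 M

n(S2O3^2-) = 0.02209 × 0.1289 = 2.847 × 10^-3 mol
n(I2) = n(S2O3^2-)/2 = 1.424 × 10^-3 mol
n(OCl^-) in the aliquot = 1.424 × 10^-3 mol (1:1 ratio)
[OCl^-]_dilute = 1.424 × 10^-3 / 0.009936 = 0.1433 mol/L
[OCl^-]_original = 0.1433 × 100.0/4.995 = 2.869 mol/L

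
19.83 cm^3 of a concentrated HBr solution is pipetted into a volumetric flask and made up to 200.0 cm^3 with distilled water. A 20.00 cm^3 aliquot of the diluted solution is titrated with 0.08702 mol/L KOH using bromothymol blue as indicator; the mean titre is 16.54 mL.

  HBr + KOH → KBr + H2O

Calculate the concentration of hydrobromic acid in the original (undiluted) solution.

n(KOH) = 0.01654 × 0.08702 = 1.439 × 10^-3 mol
n(HBr) in the aliquot = 1.439 × 10^-3 mol (1:1 ratio)
[HBr]_dilute = 1.439 × 10^-3 / 0.02000 = 0.07197 mol/L
Dilution factor = 200.0 / 19.83 = 10.09
[HBr]_stock = 0.07197 × 10.09 = 0.7258 mol/L

0.7258 mol/L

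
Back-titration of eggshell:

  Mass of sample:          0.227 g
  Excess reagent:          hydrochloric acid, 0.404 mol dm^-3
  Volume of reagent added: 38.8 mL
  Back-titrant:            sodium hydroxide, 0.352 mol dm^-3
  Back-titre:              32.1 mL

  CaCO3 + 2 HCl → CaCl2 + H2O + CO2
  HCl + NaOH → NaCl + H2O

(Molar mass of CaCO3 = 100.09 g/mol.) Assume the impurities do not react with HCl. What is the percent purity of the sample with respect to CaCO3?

96.5 %

n(HCl) added = 0.0388 × 0.404 = 0.0157 mol
n(NaOH) used in back-titration = 0.0321 × 0.352 = 0.0113 mol
n(HCl) left over = 0.0113 mol (1:1 ratio)
n(HCl) consumed by analyte = 0.0157 − 0.0113 = 4.38 × 10^-3 mol
From the 1:2 ratio, n(CaCO3) = 1/2 × 4.38 × 10^-3 = 2.19 × 10^-3 mol
mass of CaCO3 = 2.19 × 10^-3 × 100.09 = 0.219 g
% CaCO3 = 0.219 / 0.227 × 100 = 96.5 %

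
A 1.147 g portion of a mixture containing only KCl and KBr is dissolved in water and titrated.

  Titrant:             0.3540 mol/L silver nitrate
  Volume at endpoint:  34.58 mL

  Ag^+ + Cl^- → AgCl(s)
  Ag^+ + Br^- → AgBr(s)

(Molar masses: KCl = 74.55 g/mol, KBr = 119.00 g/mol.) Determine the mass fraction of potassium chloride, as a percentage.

n(AgNO3) = 0.03458 × 0.3540 = 0.01224 mol
Let x = n(KCl), y = n(KBr).
Titrant: 1x + 1y = 0.01224;  mass: 74.55x + 119.00y = 1.147
Solving, x = 6.968 × 10^-3 mol, y = 5.274 × 10^-3 mol
mass of KCl = 6.968 × 10^-3 × 74.55 = 0.5194 g
% KCl = 0.5194 / 1.147 × 100 = 45.29 %

45.29 %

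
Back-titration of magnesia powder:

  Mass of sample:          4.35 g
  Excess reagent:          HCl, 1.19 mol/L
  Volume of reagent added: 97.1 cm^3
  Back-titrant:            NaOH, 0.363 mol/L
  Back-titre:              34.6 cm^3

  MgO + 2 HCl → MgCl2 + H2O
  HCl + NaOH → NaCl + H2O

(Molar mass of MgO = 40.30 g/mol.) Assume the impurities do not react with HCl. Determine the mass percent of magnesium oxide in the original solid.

n(HCl) added = 0.0971 × 1.19 = 0.116 mol
n(NaOH) used in back-titration = 0.0346 × 0.363 = 0.0126 mol
n(HCl) left over = 0.0126 mol (1:1 ratio)
n(HCl) consumed by analyte = 0.116 − 0.0126 = 0.103 mol
From the 1:2 ratio, n(MgO) = 1/2 × 0.103 = 0.0515 mol
mass of MgO = 0.0515 × 40.30 = 2.08 g
% MgO = 2.08 / 4.35 × 100 = 47.7 %

47.7 %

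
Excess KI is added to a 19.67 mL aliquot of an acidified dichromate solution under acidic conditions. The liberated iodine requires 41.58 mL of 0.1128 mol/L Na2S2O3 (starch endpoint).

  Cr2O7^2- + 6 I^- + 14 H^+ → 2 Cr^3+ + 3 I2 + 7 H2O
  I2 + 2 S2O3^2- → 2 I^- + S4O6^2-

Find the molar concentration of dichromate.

0.03974 mol/L

n(S2O3^2-) = 0.04158 × 0.1128 = 4.690 × 10^-3 mol
n(I2) = n(S2O3^2-)/2 = 2.345 × 10^-3 mol
From the 1:3 ratio, n(Cr2O7^2-) in the aliquot = 1/3 × 2.345 × 10^-3 = 7.817 × 10^-4 mol
[Cr2O7^2-] = 7.817 × 10^-4 / 0.01967 = 0.03974 mol/L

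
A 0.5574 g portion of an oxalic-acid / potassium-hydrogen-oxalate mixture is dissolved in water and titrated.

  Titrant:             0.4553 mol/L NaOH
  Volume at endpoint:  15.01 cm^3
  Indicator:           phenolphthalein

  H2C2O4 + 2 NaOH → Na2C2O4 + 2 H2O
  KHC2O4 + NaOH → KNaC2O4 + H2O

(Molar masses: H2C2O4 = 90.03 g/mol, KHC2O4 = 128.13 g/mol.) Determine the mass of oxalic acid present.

0.1724 g

n(NaOH) = 0.01501 × 0.4553 = 6.834 × 10^-3 mol
Let x = n(H2C2O4), y = n(KHC2O4).
Titrant: 2x + 1y = 6.834 × 10^-3;  mass: 90.03x + 128.13y = 0.5574
Solving, x = 1.914 × 10^-3 mol, y = 3.005 × 10^-3 mol
mass of H2C2O4 = 1.914 × 10^-3 × 90.03 = 0.1724 g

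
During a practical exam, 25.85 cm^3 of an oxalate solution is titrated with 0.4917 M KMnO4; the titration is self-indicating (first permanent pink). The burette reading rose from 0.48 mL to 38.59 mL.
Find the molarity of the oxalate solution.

2 MnO4^- + 5 C2O4^2- + 16 H^+ → 2 Mn^2+ + 10 CO2 + 8 H2O
n(KMnO4) = 0.03811 L × 0.4917 mol/L = 0.01874 mol
From the 5:2 mole ratio, n(C2O4^2-) = 5/2 × 0.01874 = 0.04685 mol
[C2O4^2-] = 0.04685 mol / 0.02585 L = 1.812 mol/L

1.812 M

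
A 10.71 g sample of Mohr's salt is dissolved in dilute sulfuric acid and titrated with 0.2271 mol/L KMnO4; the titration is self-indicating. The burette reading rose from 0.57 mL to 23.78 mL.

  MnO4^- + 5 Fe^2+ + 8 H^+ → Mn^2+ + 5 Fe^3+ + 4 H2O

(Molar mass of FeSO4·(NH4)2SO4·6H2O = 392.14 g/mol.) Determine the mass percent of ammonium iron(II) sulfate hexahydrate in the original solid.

n(KMnO4) = 0.02321 L × 0.2271 mol/L = 5.271 × 10^-3 mol
From the 5:1 ratio, n(FeSO4·(NH4)2SO4·6H2O) = 5/1 × 5.271 × 10^-3 = 0.02635 mol
mass of FeSO4·(NH4)2SO4·6H2O = 0.02635 × 392.14 g/mol = 10.33 g
% FeSO4·(NH4)2SO4·6H2O = 10.33 / 10.71 × 100 = 96.50 %

96.50 %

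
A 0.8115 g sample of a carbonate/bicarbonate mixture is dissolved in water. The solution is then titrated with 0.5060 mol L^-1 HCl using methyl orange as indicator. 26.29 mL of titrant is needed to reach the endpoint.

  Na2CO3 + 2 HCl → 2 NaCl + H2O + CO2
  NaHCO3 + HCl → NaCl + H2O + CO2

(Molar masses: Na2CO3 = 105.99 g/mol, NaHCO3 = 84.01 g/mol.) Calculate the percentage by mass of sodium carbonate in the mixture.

n(HCl) = 0.02629 × 0.5060 = 0.01330 mol
Let x = n(Na2CO3), y = n(NaHCO3).
Titrant: 2x + 1y = 0.01330;  mass: 105.99x + 84.01y = 0.8115
Solving, x = 4.934 × 10^-3 mol, y = 3.435 × 10^-3 mol
mass of Na2CO3 = 4.934 × 10^-3 × 105.99 = 0.5230 g
% Na2CO3 = 0.5230 / 0.8115 × 100 = 64.44 %

64.44 %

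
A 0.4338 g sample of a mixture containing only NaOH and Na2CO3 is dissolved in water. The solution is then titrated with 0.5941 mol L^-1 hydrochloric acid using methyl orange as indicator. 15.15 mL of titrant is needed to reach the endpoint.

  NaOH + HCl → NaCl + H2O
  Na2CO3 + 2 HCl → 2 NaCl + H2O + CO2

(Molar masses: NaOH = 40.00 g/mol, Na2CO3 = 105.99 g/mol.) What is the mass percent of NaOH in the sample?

n(HCl) = 0.01515 × 0.5941 = 9.001 × 10^-3 mol
Let x = n(NaOH), y = n(Na2CO3).
Titrant: 1x + 2y = 9.001 × 10^-3;  mass: 40.00x + 105.99y = 0.4338
Solving, x = 3.323 × 10^-3 mol, y = 2.839 × 10^-3 mol
mass of NaOH = 3.323 × 10^-3 × 40.00 = 0.1329 g
% NaOH = 0.1329 / 0.4338 × 100 = 30.64 %

30.64 %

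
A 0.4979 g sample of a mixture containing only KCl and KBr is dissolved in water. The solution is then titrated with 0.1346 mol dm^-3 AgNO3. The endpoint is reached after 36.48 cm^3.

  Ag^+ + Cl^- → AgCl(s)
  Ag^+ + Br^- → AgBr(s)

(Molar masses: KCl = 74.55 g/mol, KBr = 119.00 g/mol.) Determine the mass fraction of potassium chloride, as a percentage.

29.11 %

n(AgNO3) = 0.03648 × 0.1346 = 4.910 × 10^-3 mol
Let x = n(KCl), y = n(KBr).
Titrant: 1x + 1y = 4.910 × 10^-3;  mass: 74.55x + 119.00y = 0.4979
Solving, x = 1.944 × 10^-3 mol, y = 2.966 × 10^-3 mol
mass of KCl = 1.944 × 10^-3 × 74.55 = 0.1449 g
% KCl = 0.1449 / 0.4979 × 100 = 29.11 %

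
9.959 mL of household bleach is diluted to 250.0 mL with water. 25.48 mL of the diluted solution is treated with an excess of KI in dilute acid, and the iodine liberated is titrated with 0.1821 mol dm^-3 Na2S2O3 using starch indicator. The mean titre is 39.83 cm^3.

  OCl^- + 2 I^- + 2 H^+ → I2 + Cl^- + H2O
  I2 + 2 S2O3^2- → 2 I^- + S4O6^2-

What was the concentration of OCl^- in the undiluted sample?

3.573 mol/L

n(S2O3^2-) = 0.03983 × 0.1821 = 7.253 × 10^-3 mol
n(I2) = n(S2O3^2-)/2 = 3.627 × 10^-3 mol
n(OCl^-) in the aliquot = 3.627 × 10^-3 mol (1:1 ratio)
[OCl^-]_dilute = 3.627 × 10^-3 / 0.02548 = 0.1423 mol/L
[OCl^-]_original = 0.1423 × 250.0/9.959 = 3.573 mol/L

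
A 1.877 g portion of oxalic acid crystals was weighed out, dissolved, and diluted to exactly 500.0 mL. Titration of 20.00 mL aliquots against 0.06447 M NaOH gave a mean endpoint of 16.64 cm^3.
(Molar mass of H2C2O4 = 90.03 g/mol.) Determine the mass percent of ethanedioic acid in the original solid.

64.32 %

H2C2O4 + 2 NaOH → Na2C2O4 + 2 H2O
n(NaOH) per titration = 0.01664 × 0.06447 = 1.073 × 10^-3 mol
From the 1:2 ratio, n(H2C2O4) in each aliquot = 1/2 × 1.073 × 10^-3 = 5.364 × 10^-4 mol
n(H2C2O4) in the whole flask = 5.364 × 10^-4 × 500.0/20.00 = 0.01341 mol
mass of H2C2O4 = 0.01341 × 90.03 = 1.207 g
% H2C2O4 = 1.207 / 1.877 × 100 = 64.32 %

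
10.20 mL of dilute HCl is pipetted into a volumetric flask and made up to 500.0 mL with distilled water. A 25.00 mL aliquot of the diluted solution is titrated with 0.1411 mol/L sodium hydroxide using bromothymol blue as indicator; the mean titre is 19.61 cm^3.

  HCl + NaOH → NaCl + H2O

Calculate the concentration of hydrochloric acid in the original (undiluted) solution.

5.425 mol/L

n(NaOH) = 0.01961 × 0.1411 = 2.767 × 10^-3 mol
n(HCl) in the aliquot = 2.767 × 10^-3 mol (1:1 ratio)
[HCl]_dilute = 2.767 × 10^-3 / 0.02500 = 0.1107 mol/L
Dilution factor = 500.0 / 10.20 = 49.02
[HCl]_stock = 0.1107 × 49.02 = 5.425 mol/L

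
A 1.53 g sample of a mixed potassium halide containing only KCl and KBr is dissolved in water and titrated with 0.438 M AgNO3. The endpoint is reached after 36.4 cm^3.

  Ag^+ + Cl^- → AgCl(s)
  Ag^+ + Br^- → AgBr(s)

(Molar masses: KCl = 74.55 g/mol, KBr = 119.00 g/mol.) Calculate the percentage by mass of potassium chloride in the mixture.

n(AgNO3) = 0.0364 × 0.438 = 0.0159 mol
Let x = n(KCl), y = n(KBr).
Titrant: 1x + 1y = 0.0159;  mass: 74.55x + 119.00y = 1.53
Solving, x = 8.26 × 10^-3 mol, y = 7.68 × 10^-3 mol
mass of KCl = 8.26 × 10^-3 × 74.55 = 0.616 g
% KCl = 0.616 / 1.53 × 100 = 40.3 %

40.3 %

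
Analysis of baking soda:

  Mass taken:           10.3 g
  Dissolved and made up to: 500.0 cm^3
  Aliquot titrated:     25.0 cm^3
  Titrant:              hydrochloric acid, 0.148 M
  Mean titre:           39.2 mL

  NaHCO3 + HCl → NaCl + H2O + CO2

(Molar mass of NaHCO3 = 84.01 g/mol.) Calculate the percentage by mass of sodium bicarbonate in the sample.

94.6 %

n(HCl) per titration = 0.0392 × 0.148 = 5.80 × 10^-3 mol
n(NaHCO3) in each aliquot = 5.80 × 10^-3 mol (1:1 ratio)
n(NaHCO3) in the whole flask = 5.80 × 10^-3 × 500.0/25.0 = 0.116 mol
mass of NaHCO3 = 0.116 × 84.01 = 9.75 g
% NaHCO3 = 9.75 / 10.3 × 100 = 94.6 %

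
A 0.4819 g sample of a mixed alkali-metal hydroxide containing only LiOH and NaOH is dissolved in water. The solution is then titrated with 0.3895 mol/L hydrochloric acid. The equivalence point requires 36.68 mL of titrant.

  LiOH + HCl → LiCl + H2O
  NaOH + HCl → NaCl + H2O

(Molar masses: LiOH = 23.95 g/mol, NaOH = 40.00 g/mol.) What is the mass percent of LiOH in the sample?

n(HCl) = 0.03668 × 0.3895 = 0.01429 mol
Let x = n(LiOH), y = n(NaOH).
Titrant: 1x + 1y = 0.01429;  mass: 23.95x + 40.00y = 0.4819
Solving, x = 5.581 × 10^-3 mol, y = 8.706 × 10^-3 mol
mass of LiOH = 5.581 × 10^-3 × 23.95 = 0.1337 g
% LiOH = 0.1337 / 0.4819 × 100 = 27.74 %

27.74 %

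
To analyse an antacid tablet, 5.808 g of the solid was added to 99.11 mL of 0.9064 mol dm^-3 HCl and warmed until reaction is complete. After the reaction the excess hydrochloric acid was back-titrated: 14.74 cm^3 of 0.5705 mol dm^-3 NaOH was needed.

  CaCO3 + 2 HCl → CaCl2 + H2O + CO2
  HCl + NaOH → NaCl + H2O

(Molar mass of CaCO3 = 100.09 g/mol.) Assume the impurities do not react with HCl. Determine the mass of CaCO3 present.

n(HCl) added = 0.09911 × 0.9064 = 0.08983 mol
n(NaOH) used in back-titration = 0.01474 × 0.5705 = 8.409 × 10^-3 mol
n(HCl) left over = 8.409 × 10^-3 mol (1:1 ratio)
n(HCl) consumed by analyte = 0.08983 − 8.409 × 10^-3 = 0.08142 mol
From the 1:2 ratio, n(CaCO3) = 1/2 × 0.08142 = 0.04071 mol
mass of CaCO3 = 0.04071 × 100.09 = 4.075 g

4.075 g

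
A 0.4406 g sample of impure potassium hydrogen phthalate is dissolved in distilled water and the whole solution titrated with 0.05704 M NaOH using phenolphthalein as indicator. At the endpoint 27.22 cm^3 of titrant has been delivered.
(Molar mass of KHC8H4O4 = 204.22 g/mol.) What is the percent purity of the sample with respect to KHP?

71.97 %

KHC8H4O4 + NaOH → KNaC8H4O4 + H2O
n(NaOH) = 0.02722 L × 0.05704 mol/L = 1.553 × 10^-3 mol
n(KHC8H4O4) = 1.553 × 10^-3 mol (1:1 ratio)
mass of KHC8H4O4 = 1.553 × 10^-3 × 204.22 g/mol = 0.3171 g
% KHC8H4O4 = 0.3171 / 0.4406 × 100 = 71.97 %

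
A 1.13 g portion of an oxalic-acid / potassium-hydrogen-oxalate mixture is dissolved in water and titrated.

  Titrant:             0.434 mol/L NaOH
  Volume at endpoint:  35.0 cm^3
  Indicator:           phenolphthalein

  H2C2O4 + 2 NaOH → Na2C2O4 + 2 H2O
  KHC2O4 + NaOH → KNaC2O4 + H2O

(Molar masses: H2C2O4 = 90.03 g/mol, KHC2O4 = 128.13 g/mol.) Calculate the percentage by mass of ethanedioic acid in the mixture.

n(NaOH) = 0.0350 × 0.434 = 0.0152 mol
Let x = n(H2C2O4), y = n(KHC2O4).
Titrant: 2x + 1y = 0.0152;  mass: 90.03x + 128.13y = 1.13
Solving, x = 4.91 × 10^-3 mol, y = 5.37 × 10^-3 mol
mass of H2C2O4 = 4.91 × 10^-3 × 90.03 = 0.442 g
% H2C2O4 = 0.442 / 1.13 × 100 = 39.1 %

39.1 %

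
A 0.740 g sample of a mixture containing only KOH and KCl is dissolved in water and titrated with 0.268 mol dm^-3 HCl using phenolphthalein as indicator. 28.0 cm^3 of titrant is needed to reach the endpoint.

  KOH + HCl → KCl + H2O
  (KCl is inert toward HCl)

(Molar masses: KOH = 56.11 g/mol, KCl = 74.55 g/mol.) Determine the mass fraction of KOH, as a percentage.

56.9 %

n(HCl) = 0.0280 × 0.268 = 7.50 × 10^-3 mol
Let x = n(KOH), y = n(KCl).
Titrant: 1x = 7.50 × 10^-3;  mass: 56.11x + 74.55y = 0.740
Solving, x = 7.50 × 10^-3 mol, y = 4.28 × 10^-3 mol
mass of KOH = 7.50 × 10^-3 × 56.11 = 0.421 g
% KOH = 0.421 / 0.740 × 100 = 56.9 %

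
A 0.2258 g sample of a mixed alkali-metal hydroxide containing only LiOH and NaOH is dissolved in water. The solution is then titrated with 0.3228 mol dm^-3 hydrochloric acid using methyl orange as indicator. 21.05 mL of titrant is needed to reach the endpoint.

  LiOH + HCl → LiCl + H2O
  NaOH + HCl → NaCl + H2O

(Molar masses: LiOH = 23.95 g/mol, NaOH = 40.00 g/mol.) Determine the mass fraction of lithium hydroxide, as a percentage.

n(HCl) = 0.02105 × 0.3228 = 6.795 × 10^-3 mol
Let x = n(LiOH), y = n(NaOH).
Titrant: 1x + 1y = 6.795 × 10^-3;  mass: 23.95x + 40.00y = 0.2258
Solving, x = 2.866 × 10^-3 mol, y = 3.929 × 10^-3 mol
mass of LiOH = 2.866 × 10^-3 × 23.95 = 0.06864 g
% LiOH = 0.06864 / 0.2258 × 100 = 30.40 %

30.40 %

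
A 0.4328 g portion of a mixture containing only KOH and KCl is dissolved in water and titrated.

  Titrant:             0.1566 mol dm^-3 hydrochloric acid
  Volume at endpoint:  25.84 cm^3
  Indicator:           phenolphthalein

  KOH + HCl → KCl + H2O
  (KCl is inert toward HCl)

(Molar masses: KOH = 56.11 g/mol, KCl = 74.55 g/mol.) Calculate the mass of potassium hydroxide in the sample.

n(HCl) = 0.02584 × 0.1566 = 4.047 × 10^-3 mol
Let x = n(KOH), y = n(KCl).
Titrant: 1x = 4.047 × 10^-3;  mass: 56.11x + 74.55y = 0.4328
Solving, x = 4.047 × 10^-3 mol, y = 2.760 × 10^-3 mol
mass of KOH = 4.047 × 10^-3 × 56.11 = 0.2271 g

0.2271 g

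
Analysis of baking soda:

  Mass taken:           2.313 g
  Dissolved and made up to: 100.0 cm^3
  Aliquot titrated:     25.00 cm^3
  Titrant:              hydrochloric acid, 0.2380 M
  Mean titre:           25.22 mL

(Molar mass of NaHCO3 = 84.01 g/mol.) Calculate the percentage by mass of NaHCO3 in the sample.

NaHCO3 + HCl → NaCl + H2O + CO2
n(HCl) per titration = 0.02522 × 0.2380 = 6.002 × 10^-3 mol
n(NaHCO3) in each aliquot = 6.002 × 10^-3 mol (1:1 ratio)
n(NaHCO3) in the whole flask = 6.002 × 10^-3 × 100.0/25.00 = 0.02401 mol
mass of NaHCO3 = 0.02401 × 84.01 = 2.017 g
% NaHCO3 = 2.017 / 2.313 × 100 = 87.20 %

87.20 %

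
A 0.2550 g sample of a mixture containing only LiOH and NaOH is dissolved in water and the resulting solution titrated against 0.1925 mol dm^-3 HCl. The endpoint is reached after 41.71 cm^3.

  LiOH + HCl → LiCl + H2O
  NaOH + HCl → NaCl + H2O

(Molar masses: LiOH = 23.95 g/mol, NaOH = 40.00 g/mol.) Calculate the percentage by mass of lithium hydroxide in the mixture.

n(HCl) = 0.04171 × 0.1925 = 8.029 × 10^-3 mol
Let x = n(LiOH), y = n(NaOH).
Titrant: 1x + 1y = 8.029 × 10^-3;  mass: 23.95x + 40.00y = 0.2550
Solving, x = 4.123 × 10^-3 mol, y = 3.907 × 10^-3 mol
mass of LiOH = 4.123 × 10^-3 × 23.95 = 0.09874 g
% LiOH = 0.09874 / 0.2550 × 100 = 38.72 %

38.72 %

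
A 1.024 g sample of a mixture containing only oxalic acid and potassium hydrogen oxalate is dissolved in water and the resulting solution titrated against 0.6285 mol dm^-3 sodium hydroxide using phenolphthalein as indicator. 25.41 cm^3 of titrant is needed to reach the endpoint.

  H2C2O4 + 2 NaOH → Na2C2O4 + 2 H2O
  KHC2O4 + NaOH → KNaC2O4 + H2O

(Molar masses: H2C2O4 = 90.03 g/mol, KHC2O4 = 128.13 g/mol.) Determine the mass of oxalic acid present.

0.5537 g

n(NaOH) = 0.02541 × 0.6285 = 0.01597 mol
Let x = n(H2C2O4), y = n(KHC2O4).
Titrant: 2x + 1y = 0.01597;  mass: 90.03x + 128.13y = 1.024
Solving, x = 6.150 × 10^-3 mol, y = 3.671 × 10^-3 mol
mass of H2C2O4 = 6.150 × 10^-3 × 90.03 = 0.5537 g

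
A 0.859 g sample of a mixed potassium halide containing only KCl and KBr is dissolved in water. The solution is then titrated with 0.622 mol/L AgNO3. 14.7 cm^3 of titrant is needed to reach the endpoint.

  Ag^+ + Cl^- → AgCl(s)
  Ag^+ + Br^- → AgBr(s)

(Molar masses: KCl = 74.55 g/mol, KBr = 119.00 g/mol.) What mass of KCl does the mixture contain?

n(AgNO3) = 0.0147 × 0.622 = 9.14 × 10^-3 mol
Let x = n(KCl), y = n(KBr).
Titrant: 1x + 1y = 9.14 × 10^-3;  mass: 74.55x + 119.00y = 0.859
Solving, x = 5.15 × 10^-3 mol, y = 3.99 × 10^-3 mol
mass of KCl = 5.15 × 10^-3 × 74.55 = 0.384 g

0.384 g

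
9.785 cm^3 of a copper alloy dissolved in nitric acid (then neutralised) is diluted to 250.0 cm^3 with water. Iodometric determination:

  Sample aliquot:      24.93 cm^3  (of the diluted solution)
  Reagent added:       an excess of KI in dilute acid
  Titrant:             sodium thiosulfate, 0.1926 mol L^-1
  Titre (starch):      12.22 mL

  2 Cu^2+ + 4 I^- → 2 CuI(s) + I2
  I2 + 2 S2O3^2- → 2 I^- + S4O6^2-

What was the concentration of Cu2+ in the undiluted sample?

2.412 mol/L

n(S2O3^2-) = 0.01222 × 0.1926 = 2.354 × 10^-3 mol
n(I2) = n(S2O3^2-)/2 = 1.177 × 10^-3 mol
From the 2:1 ratio, n(Cu2+) in the aliquot = 2/1 × 1.177 × 10^-3 = 2.354 × 10^-3 mol
[Cu2+]_dilute = 2.354 × 10^-3 / 0.02493 = 0.09441 mol/L
[Cu2+]_original = 0.09441 × 250.0/9.785 = 2.412 mol/L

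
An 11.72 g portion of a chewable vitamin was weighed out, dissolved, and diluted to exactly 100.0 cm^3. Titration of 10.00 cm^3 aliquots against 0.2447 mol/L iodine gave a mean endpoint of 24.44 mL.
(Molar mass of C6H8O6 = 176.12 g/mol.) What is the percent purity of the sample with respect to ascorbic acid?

C6H8O6 + I2 → C6H6O6 + 2 HI
n(I2) per titration = 0.02444 × 0.2447 = 5.980 × 10^-3 mol
n(C6H8O6) in each aliquot = 5.980 × 10^-3 mol (1:1 ratio)
n(C6H8O6) in the whole flask = 5.980 × 10^-3 × 100.0/10.00 = 0.05980 mol
mass of C6H8O6 = 0.05980 × 176.12 = 10.53 g
% C6H8O6 = 10.53 / 11.72 × 100 = 89.87 %

89.87 %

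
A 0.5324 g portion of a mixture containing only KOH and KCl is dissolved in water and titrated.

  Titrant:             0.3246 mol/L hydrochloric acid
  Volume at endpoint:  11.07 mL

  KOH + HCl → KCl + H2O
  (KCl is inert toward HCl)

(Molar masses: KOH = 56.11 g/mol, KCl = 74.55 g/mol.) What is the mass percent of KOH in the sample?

37.87 %

n(HCl) = 0.01107 × 0.3246 = 3.593 × 10^-3 mol
Let x = n(KOH), y = n(KCl).
Titrant: 1x = 3.593 × 10^-3;  mass: 56.11x + 74.55y = 0.5324
Solving, x = 3.593 × 10^-3 mol, y = 4.437 × 10^-3 mol
mass of KOH = 3.593 × 10^-3 × 56.11 = 0.2016 g
% KOH = 0.2016 / 0.5324 × 100 = 37.87 %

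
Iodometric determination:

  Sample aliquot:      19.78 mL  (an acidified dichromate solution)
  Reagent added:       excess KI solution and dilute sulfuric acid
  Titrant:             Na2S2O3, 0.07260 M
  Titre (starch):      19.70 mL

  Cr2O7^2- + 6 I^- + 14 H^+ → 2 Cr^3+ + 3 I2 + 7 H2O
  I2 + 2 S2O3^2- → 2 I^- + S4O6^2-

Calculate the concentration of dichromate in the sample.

0.01205 M

n(S2O3^2-) = 0.01970 × 0.07260 = 1.430 × 10^-3 mol
n(I2) = n(S2O3^2-)/2 = 7.151 × 10^-4 mol
From the 1:3 ratio, n(Cr2O7^2-) in the aliquot = 1/3 × 7.151 × 10^-4 = 2.384 × 10^-4 mol
[Cr2O7^2-] = 2.384 × 10^-4 / 0.01978 = 0.01205 mol/L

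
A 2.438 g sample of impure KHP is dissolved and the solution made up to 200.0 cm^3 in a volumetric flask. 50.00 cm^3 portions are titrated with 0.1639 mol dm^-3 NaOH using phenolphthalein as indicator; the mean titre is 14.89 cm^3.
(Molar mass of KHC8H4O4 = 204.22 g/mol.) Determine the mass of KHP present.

KHC8H4O4 + NaOH → KNaC8H4O4 + H2O
n(NaOH) per titration = 0.01489 × 0.1639 = 2.440 × 10^-3 mol
n(KHC8H4O4) in each aliquot = 2.440 × 10^-3 mol (1:1 ratio)
n(KHC8H4O4) in the whole flask = 2.440 × 10^-3 × 200.0/50.00 = 9.762 × 10^-3 mol
mass of KHC8H4O4 = 9.762 × 10^-3 × 204.22 = 1.994 g

1.994 g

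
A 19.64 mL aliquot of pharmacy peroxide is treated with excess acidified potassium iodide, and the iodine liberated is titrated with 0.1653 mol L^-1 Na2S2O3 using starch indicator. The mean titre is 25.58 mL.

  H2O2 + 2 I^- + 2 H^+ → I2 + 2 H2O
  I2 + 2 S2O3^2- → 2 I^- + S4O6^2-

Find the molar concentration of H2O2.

0.1076 mol/L

n(S2O3^2-) = 0.02558 × 0.1653 = 4.228 × 10^-3 mol
n(I2) = n(S2O3^2-)/2 = 2.114 × 10^-3 mol
n(H2O2) in the aliquot = 2.114 × 10^-3 mol (1:1 ratio)
[H2O2] = 2.114 × 10^-3 / 0.01964 = 0.1076 mol/L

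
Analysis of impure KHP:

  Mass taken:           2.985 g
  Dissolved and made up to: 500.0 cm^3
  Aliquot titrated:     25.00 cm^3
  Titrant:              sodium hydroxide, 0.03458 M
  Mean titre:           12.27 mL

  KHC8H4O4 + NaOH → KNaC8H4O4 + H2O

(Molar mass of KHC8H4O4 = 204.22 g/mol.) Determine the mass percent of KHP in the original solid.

n(NaOH) per titration = 0.01227 × 0.03458 = 4.243 × 10^-4 mol
n(KHC8H4O4) in each aliquot = 4.243 × 10^-4 mol (1:1 ratio)
n(KHC8H4O4) in the whole flask = 4.243 × 10^-4 × 500.0/25.00 = 8.486 × 10^-3 mol
mass of KHC8H4O4 = 8.486 × 10^-3 × 204.22 = 1.733 g
% KHC8H4O4 = 1.733 / 2.985 × 100 = 58.06 %

58.06 %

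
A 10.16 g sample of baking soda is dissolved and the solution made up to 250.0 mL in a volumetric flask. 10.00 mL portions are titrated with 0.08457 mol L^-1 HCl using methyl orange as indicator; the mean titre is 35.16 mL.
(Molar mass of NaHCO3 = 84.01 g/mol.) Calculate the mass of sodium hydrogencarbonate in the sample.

6.245 g

NaHCO3 + HCl → NaCl + H2O + CO2
n(HCl) per titration = 0.03516 × 0.08457 = 2.973 × 10^-3 mol
n(NaHCO3) in each aliquot = 2.973 × 10^-3 mol (1:1 ratio)
n(NaHCO3) in the whole flask = 2.973 × 10^-3 × 250.0/10.00 = 0.07434 mol
mass of NaHCO3 = 0.07434 × 84.01 = 6.245 g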